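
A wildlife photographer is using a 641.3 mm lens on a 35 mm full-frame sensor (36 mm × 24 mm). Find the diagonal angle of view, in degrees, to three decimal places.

Sensor diagonal = √(36² + 24²) = √1872.0000 ≈ 43.2666 mm.
Angle of view α = 2·arctan(d/2f) with d = 43.2666 mm and f = 641.3 mm.
d/2f = 0.03373; arctan(0.03373) ≈ 1.9321°, so α ≈ 3.8641°.

3.864°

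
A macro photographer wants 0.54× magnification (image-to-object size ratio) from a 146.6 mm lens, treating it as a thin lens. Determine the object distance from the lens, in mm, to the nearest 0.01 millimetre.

418.08 mm

With m = dᵢ/dₒ and 1/f = 1/dₒ + 1/dᵢ, substituting dᵢ = m·dₒ gives 1/f = (1 + 1/m)/dₒ, hence dₒ = f·(1 + 1/m).
dₒ = 146.6 × (1 + 1/0.54) = 146.6 × 2.85185 ≈ 418.081 mm.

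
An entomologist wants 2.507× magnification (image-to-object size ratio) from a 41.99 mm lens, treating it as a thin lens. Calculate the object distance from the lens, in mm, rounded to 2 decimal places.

With m = dᵢ/dₒ and 1/f = 1/dₒ + 1/dᵢ, substituting dᵢ = m·dₒ gives 1/f = (1 + 1/m)/dₒ, hence dₒ = f·(1 + 1/m).
dₒ = 41.99 × (1 + 1/2.507) = 41.99 × 1.39888 ≈ 58.739 mm.

58.74 mm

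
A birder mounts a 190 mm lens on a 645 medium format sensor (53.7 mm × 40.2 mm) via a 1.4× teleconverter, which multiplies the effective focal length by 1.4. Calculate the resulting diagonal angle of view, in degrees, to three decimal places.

Effective focal length f = 190 × 1.4 = 266 mm.
Sensor diagonal = √(53.7² + 40.2²) = √4499.7300 ≈ 67.0800 mm.
α = 2·arctan(67.080 / (2 × 266)) = 2·arctan(0.12609) ≈ 14.3730°.

14.373°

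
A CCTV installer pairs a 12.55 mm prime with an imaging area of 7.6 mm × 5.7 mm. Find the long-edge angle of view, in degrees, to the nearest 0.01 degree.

33.69°

Angle of view α = 2·arctan(w/2f) with w = 7.6 mm and f = 12.55 mm.
w/2f = 0.30279; arctan(0.30279) ≈ 16.8457°, so α ≈ 33.6915°.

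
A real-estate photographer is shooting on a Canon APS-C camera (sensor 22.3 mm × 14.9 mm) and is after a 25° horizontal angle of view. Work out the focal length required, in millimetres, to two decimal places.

From α = 2·arctan(w/2f) we get f = w / (2·tan(α/2)).
With w = 22.3 mm and α/2 = 12.5°, tan(α/2) ≈ 0.22169, so f ≈ 22.3 / 0.44339 ≈ 50.2944 mm.

50.29 mm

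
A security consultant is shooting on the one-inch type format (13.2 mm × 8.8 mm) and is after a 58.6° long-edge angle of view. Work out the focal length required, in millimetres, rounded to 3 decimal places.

From α = 2·arctan(w/2f) we get f = w / (2·tan(α/2)).
With w = 13.2 mm and α/2 = 29.3°, tan(α/2) ≈ 0.56117, so f ≈ 13.2 / 1.12235 ≈ 11.7611 mm.

11.761 mm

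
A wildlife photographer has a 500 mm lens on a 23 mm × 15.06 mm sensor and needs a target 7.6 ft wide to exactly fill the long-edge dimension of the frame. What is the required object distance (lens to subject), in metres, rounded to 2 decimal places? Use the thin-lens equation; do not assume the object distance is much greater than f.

50.86 m

W: 7.6 ft × 304.8 mm/ft = 2316.48 mm.
Magnification m = w/W = dᵢ/dₒ; combined with 1/f = 1/dₒ + 1/dᵢ this gives dₒ = f·(1 + W/w).
dₒ = 500 mm × (1 + 2316.48/23) = 500 × 101.7165 ≈ 50858.259 mm = 50.8583 m.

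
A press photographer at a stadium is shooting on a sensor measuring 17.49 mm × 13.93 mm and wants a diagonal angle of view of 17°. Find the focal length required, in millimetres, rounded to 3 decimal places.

74.805 mm

Sensor diagonal = √(17.49² + 13.93²) = √499.9450 ≈ 22.3594 mm.
From α = 2·arctan(d/2f) we get f = d / (2·tan(α/2)).
With d = 22.3594 mm and α/2 = 8.5°, tan(α/2) ≈ 0.14945, so f ≈ 22.3594 / 0.29890 ≈ 74.8053 mm.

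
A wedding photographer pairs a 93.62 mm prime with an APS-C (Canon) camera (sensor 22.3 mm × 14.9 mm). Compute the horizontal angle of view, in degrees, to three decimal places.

13.584°

Angle of view α = 2·arctan(w/2f) with w = 22.3 mm and f = 93.62 mm.
w/2f = 0.11910; arctan(0.11910) ≈ 6.7918°, so α ≈ 13.5837°.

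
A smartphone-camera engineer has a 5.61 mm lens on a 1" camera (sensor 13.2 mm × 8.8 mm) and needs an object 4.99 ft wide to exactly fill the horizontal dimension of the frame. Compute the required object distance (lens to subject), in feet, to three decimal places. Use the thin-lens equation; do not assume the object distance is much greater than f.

W: 4.99 ft × 304.8 mm/ft = 1520.95 mm.
Magnification m = w/W = dᵢ/dₒ; combined with 1/f = 1/dₒ + 1/dᵢ this gives dₒ = f·(1 + W/w).
dₒ = 5.61 mm × (1 + 1520.95/13.2) = 5.61 × 116.2236 ≈ 652.015 mm = 652.015/304.8 ft = 2.13916 ft.

2.139 ft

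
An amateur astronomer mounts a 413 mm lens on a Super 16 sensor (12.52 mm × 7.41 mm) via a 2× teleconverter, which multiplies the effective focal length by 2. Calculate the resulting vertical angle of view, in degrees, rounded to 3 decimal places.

0.514°

Effective focal length f = 413 × 2 = 826 mm.
α = 2·arctan(7.41 / (2 × 826)) = 2·arctan(0.00449) ≈ 0.5140°.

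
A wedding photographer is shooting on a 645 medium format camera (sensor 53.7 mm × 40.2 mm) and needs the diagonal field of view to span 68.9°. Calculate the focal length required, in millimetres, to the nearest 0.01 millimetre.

Sensor diagonal = √(53.7² + 40.2²) = √4499.7300 ≈ 67.0800 mm.
From α = 2·arctan(d/2f) we get f = d / (2·tan(α/2)).
With d = 67.0800 mm and α/2 = 34.45°, tan(α/2) ≈ 0.68600, so f ≈ 67.0800 / 1.37199 ≈ 48.8924 mm.

48.89 mm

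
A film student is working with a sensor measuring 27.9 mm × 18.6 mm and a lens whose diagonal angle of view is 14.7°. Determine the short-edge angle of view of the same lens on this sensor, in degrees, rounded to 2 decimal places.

8.19°

Sensor diagonal = √(27.9² + 18.6²) = √1124.3700 ≈ 33.5316 mm.
From the diagonal AOV: f = 33.5316 / (2·tan(7.35°)) = 33.5316 / 0.25798 ≈ 129.9776 mm.
Short-edge AOV = 2·arctan(18.6 / (2 × 129.9776)) = 2·arctan(0.07155) ≈ 8.1852°.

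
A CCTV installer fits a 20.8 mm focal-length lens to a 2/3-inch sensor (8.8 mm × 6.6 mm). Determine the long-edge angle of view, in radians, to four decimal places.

0.4169 rad

Angle of view α = 2·arctan(w/2f) with w = 8.8 mm and f = 20.8 mm.
w/2f = 0.21154; arctan(0.21154) ≈ 0.2085 rad, so α ≈ 0.4169 rad.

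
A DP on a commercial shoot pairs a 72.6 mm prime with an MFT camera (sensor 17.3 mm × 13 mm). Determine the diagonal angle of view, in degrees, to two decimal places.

16.95°

Sensor diagonal = √(17.3² + 13²) = √468.2900 ≈ 21.6400 mm.
Angle of view α = 2·arctan(d/2f) with d = 21.6400 mm and f = 72.6 mm.
d/2f = 0.14904; arctan(0.14904) ≈ 8.4767°, so α ≈ 16.9535°.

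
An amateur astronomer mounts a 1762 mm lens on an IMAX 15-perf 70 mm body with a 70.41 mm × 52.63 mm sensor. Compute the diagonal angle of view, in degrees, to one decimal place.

Sensor diagonal = √(70.41² + 52.63²) = √7727.4850 ≈ 87.9061 mm.
Angle of view α = 2·arctan(d/2f) with d = 87.9061 mm and f = 1762 mm.
d/2f = 0.02494; arctan(0.02494) ≈ 1.4289°, so α ≈ 2.8579°.

2.9°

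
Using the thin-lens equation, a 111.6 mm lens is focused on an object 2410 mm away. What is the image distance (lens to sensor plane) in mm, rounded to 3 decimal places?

1/dᵢ = 1/f − 1/dₒ = 1/111.6 − 1/2410 = 0.0085456 mm⁻¹.
dᵢ = 1/0.0085456 ≈ 117.0188 mm.

117.019 mm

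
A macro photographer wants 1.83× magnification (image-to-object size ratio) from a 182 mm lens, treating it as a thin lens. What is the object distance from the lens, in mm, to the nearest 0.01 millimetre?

With m = dᵢ/dₒ and 1/f = 1/dₒ + 1/dᵢ, substituting dᵢ = m·dₒ gives 1/f = (1 + 1/m)/dₒ, hence dₒ = f·(1 + 1/m).
dₒ = 182 × (1 + 1/1.83) = 182 × 1.54645 ≈ 281.454 mm.

281.45 mm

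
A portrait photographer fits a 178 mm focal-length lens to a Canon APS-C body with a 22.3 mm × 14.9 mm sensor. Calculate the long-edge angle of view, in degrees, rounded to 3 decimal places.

Angle of view α = 2·arctan(w/2f) with w = 22.3 mm and f = 178 mm.
w/2f = 0.06264; arctan(0.06264) ≈ 3.5844°, so α ≈ 7.1687°.

7.169°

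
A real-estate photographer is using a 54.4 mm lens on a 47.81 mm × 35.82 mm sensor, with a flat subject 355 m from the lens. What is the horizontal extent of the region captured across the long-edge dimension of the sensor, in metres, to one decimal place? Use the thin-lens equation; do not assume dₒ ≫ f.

dₒ: 355 m = 355000 mm.
Similar triangles through the lens centre give W/dₒ = w/dᵢ; with 1/f = 1/dₒ + 1/dᵢ this gives W = w·(dₒ − f)/f.
W = 47.81 mm × (355000 − 54.4) / 54.4 = 47.81 × 6524.7353 ≈ 311947.594 mm = 311.948 m.

311.9 m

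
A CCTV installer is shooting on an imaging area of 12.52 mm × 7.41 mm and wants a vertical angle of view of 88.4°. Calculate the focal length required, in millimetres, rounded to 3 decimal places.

3.810 mm

From α = 2·arctan(h/2f) we get f = h / (2·tan(α/2)).
With h = 7.41 mm and α/2 = 44.2°, tan(α/2) ≈ 0.97246, so f ≈ 7.41 / 1.94492 ≈ 3.8099 mm.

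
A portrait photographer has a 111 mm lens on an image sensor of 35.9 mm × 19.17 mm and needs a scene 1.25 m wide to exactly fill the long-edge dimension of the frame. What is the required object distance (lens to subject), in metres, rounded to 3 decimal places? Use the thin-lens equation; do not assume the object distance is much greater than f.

3.976 m

W: 1.25 m = 1250 mm.
Magnification m = w/W = dᵢ/dₒ; combined with 1/f = 1/dₒ + 1/dᵢ this gives dₒ = f·(1 + W/w).
dₒ = 111 mm × (1 + 1250/35.9) = 111 × 35.8189 ≈ 3975.903 mm = 3.9759 m.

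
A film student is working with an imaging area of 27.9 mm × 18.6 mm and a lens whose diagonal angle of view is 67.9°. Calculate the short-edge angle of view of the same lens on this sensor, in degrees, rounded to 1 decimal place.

Sensor diagonal = √(27.9² + 18.6²) = √1124.3700 ≈ 33.5316 mm.
From the diagonal AOV: f = 33.5316 / (2·tan(33.95°)) = 33.5316 / 1.34648 ≈ 24.9032 mm.
Short-edge AOV = 2·arctan(18.6 / (2 × 24.9032)) = 2·arctan(0.37345) ≈ 40.9559°.

41.0°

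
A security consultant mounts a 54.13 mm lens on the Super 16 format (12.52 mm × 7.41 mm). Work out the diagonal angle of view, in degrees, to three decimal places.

15.308°

Sensor diagonal = √(12.52² + 7.41²) = √211.6585 ≈ 14.5485 mm.
Angle of view α = 2·arctan(d/2f) with d = 14.5485 mm and f = 54.13 mm.
d/2f = 0.13438; arctan(0.13438) ≈ 7.6538°, so α ≈ 15.3076°.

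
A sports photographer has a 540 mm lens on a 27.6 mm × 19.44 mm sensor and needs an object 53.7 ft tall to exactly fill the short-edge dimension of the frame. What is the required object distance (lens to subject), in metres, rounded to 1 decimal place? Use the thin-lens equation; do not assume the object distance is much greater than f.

455.2 m

W: 53.7 ft × 304.8 mm/ft = 16367.76 mm.
Magnification m = h/W = dᵢ/dₒ; combined with 1/f = 1/dₒ + 1/dᵢ this gives dₒ = f·(1 + W/h).
dₒ = 540 mm × (1 + 16367.8/19.44) = 540 × 842.9629 ≈ 455199.985 mm = 455.2 m.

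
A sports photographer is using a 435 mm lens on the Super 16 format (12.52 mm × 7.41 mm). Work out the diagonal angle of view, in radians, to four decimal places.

0.0334 rad

Sensor diagonal = √(12.52² + 7.41²) = √211.6585 ≈ 14.5485 mm.
Angle of view α = 2·arctan(d/2f) with d = 14.5485 mm and f = 435 mm.
d/2f = 0.01672; arctan(0.01672) ≈ 0.0167 rad, so α ≈ 0.0334 rad.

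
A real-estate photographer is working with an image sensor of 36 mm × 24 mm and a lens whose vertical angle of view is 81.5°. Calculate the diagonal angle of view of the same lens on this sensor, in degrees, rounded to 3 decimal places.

From the vertical AOV: f = 24 / (2·tan(40.75°)) = 24 / 1.72331 ≈ 13.9267 mm.
Sensor diagonal = √(36² + 24²) = √1872.0000 ≈ 43.2666 mm.
Diagonal AOV = 2·arctan(43.2666 / (2 × 13.9267)) = 2·arctan(1.55337) ≈ 114.4563°.

114.456°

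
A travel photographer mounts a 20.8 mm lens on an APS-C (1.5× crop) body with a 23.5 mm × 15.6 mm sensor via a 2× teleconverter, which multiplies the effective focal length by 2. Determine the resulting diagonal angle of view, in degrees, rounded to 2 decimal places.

Effective focal length f = 20.8 × 2 = 41.6 mm.
Sensor diagonal = √(23.5² + 15.6²) = √795.6100 ≈ 28.2066 mm.
α = 2·arctan(28.207 / (2 × 41.6)) = 2·arctan(0.33902) ≈ 37.4555°.

37.46°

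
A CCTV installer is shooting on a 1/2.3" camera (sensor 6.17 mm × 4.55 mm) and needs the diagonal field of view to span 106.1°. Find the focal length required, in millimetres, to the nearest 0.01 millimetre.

Sensor diagonal = √(6.17² + 4.55²) = √58.7714 ≈ 7.6663 mm.
From α = 2·arctan(d/2f) we get f = d / (2·tan(α/2)).
With d = 7.6663 mm and α/2 = 53.05°, tan(α/2) ≈ 1.32946, so f ≈ 7.6663 / 2.65891 ≈ 2.8832 mm.

2.88 mm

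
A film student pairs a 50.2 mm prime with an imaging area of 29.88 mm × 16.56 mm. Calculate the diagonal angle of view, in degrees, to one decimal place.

Sensor diagonal = √(29.88² + 16.56²) = √1167.0480 ≈ 34.1621 mm.
Angle of view α = 2·arctan(d/2f) with d = 34.1621 mm and f = 50.2 mm.
d/2f = 0.34026; arctan(0.34026) ≈ 18.7914°, so α ≈ 37.5828°.

37.6°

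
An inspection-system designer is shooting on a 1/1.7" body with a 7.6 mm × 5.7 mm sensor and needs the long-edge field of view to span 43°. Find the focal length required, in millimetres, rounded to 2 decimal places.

9.65 mm

From α = 2·arctan(w/2f) we get f = w / (2·tan(α/2)).
With w = 7.6 mm and α/2 = 21.5°, tan(α/2) ≈ 0.39391, so f ≈ 7.6 / 0.78782 ≈ 9.6469 mm.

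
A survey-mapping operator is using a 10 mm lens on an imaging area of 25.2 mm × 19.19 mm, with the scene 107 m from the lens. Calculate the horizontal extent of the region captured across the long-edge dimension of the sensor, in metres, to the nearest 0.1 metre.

dₒ: 107 m = 107000 mm.
Similar triangles through the lens centre give W/dₒ = w/dᵢ; with 1/f = 1/dₒ + 1/dᵢ this gives W = w·(dₒ − f)/f.
W = 25.2 mm × (107000 − 10) / 10 = 25.2 × 10699.0000 ≈ 269614.800 mm = 269.615 m.

269.6 m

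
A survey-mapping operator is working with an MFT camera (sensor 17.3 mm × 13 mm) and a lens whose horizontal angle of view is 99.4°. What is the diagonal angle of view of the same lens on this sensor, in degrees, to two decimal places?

From the horizontal AOV: f = 17.3 / (2·tan(49.7°)) = 17.3 / 2.35832 ≈ 7.3357 mm.
Sensor diagonal = √(17.3² + 13²) = √468.2900 ≈ 21.6400 mm.
Diagonal AOV = 2·arctan(21.6400 / (2 × 7.3357)) = 2·arctan(1.47497) ≈ 111.7271°.

111.73°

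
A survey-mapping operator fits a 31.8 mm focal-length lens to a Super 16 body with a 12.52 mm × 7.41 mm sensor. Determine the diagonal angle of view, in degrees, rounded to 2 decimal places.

Sensor diagonal = √(12.52² + 7.41²) = √211.6585 ≈ 14.5485 mm.
Angle of view α = 2·arctan(d/2f) with d = 14.5485 mm and f = 31.8 mm.
d/2f = 0.22875; arctan(0.22875) ≈ 12.8847°, so α ≈ 25.7694°.

25.77°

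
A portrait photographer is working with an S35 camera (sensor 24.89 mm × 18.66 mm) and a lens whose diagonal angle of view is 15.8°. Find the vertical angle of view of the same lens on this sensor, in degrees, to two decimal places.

9.52°

Sensor diagonal = √(24.89² + 18.66²) = √967.7077 ≈ 31.1080 mm.
From the diagonal AOV: f = 31.1080 / (2·tan(7.9°)) = 31.1080 / 0.27752 ≈ 112.0916 mm.
Vertical AOV = 2·arctan(18.66 / (2 × 112.0916)) = 2·arctan(0.08324) ≈ 9.5161°.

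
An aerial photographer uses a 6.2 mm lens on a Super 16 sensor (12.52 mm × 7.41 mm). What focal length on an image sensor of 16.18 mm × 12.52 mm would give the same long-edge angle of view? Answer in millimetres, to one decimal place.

Equal angle of view means equal width/f ratio, so f₂ = f₁ · (width₂/width₁) = 6.2 × 16.18/12.52.
f₂ = 6.2 × 1.29233 ≈ 8.012 mm.

8.0 mm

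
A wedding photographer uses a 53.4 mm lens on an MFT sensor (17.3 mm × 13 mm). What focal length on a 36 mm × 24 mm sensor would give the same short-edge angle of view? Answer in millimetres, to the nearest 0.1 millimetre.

Equal angle of view means equal height/f ratio, so f₂ = f₁ · (height₂/height₁) = 53.4 × 24/13.
f₂ = 53.4 × 1.84615 ≈ 98.585 mm.

98.6 mm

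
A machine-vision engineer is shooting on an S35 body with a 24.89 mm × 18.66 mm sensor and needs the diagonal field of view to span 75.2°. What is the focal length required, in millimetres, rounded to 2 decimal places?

Sensor diagonal = √(24.89² + 18.66²) = √967.7077 ≈ 31.1080 mm.
From α = 2·arctan(d/2f) we get f = d / (2·tan(α/2)).
With d = 31.1080 mm and α/2 = 37.6°, tan(α/2) ≈ 0.77010, so f ≈ 31.1080 / 1.54021 ≈ 20.1973 mm.

20.20 mm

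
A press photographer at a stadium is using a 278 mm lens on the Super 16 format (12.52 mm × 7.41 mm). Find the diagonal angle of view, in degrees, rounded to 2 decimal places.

Sensor diagonal = √(12.52² + 7.41²) = √211.6585 ≈ 14.5485 mm.
Angle of view α = 2·arctan(d/2f) with d = 14.5485 mm and f = 278 mm.
d/2f = 0.02617; arctan(0.02617) ≈ 1.4989°, so α ≈ 2.9978°.

3.00°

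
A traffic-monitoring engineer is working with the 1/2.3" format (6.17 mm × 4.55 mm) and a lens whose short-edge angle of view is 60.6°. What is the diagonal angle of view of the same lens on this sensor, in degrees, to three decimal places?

89.109°

From the short-edge AOV: f = 4.55 / (2·tan(30.3°)) = 4.55 / 1.16871 ≈ 3.8932 mm.
Sensor diagonal = √(6.17² + 4.55²) = √58.7714 ≈ 7.6663 mm.
Diagonal AOV = 2·arctan(7.6663 / (2 × 3.8932)) = 2·arctan(0.98457) ≈ 89.1091°.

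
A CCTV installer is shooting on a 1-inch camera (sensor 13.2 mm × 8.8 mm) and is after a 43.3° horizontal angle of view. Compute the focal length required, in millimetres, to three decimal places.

16.627 mm

From α = 2·arctan(w/2f) we get f = w / (2·tan(α/2)).
With w = 13.2 mm and α/2 = 21.65°, tan(α/2) ≈ 0.39694, so f ≈ 13.2 / 0.79388 ≈ 16.6273 mm.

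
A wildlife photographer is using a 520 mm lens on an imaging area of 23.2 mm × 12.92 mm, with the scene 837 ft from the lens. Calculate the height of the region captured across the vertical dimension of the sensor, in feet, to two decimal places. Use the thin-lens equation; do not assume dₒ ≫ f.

20.75 ft

dₒ: 837 ft × 304.8 mm/ft = 255117.59 mm.
Similar triangles through the lens centre give W/dₒ = h/dᵢ; with 1/f = 1/dₒ + 1/dᵢ this gives W = h·(dₒ − f)/f.
W = 12.92 mm × (255118 − 520) / 520 = 12.92 × 489.6108 ≈ 6325.771 mm = 6325.771/304.8 ft = 20.7538 ft.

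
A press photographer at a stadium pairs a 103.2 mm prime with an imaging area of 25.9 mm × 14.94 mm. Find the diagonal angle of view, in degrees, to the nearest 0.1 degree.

16.5°

Sensor diagonal = √(25.9² + 14.94²) = √894.0136 ≈ 29.9001 mm.
Angle of view α = 2·arctan(d/2f) with d = 29.9001 mm and f = 103.2 mm.
d/2f = 0.14486; arctan(0.14486) ≈ 8.2428°, so α ≈ 16.4856°.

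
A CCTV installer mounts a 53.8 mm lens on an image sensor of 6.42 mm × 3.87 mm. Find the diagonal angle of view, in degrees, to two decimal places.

7.97°

Sensor diagonal = √(6.42² + 3.87²) = √56.1933 ≈ 7.4962 mm.
Angle of view α = 2·arctan(d/2f) with d = 7.4962 mm and f = 53.8 mm.
d/2f = 0.06967; arctan(0.06967) ≈ 3.9852°, so α ≈ 7.9704°.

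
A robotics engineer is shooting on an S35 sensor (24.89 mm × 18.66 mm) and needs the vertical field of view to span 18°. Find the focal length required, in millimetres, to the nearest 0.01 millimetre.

From α = 2·arctan(h/2f) we get f = h / (2·tan(α/2)).
With h = 18.66 mm and α/2 = 9°, tan(α/2) ≈ 0.15838, so f ≈ 18.66 / 0.31677 ≈ 58.9073 mm.

58.91 mm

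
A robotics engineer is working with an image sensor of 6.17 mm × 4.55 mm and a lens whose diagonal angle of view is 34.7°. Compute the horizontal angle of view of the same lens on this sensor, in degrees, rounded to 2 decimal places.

28.23°

Sensor diagonal = √(6.17² + 4.55²) = √58.7714 ≈ 7.6663 mm.
From the diagonal AOV: f = 7.6663 / (2·tan(17.35°)) = 7.6663 / 0.62485 ≈ 12.2690 mm.
Horizontal AOV = 2·arctan(6.17 / (2 × 12.2690)) = 2·arctan(0.25145) ≈ 28.2284°.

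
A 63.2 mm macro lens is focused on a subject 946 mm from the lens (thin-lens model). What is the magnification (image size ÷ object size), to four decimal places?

Thin lens: 1/f = 1/dₒ + 1/dᵢ → 1/dᵢ = 1/63.2 − 1/946 = 0.0147657 mm⁻¹, so dᵢ ≈ 67.7245 mm.
Magnification m = dᵢ/dₒ = 67.7245/946 ≈ 0.07159.

0.0716×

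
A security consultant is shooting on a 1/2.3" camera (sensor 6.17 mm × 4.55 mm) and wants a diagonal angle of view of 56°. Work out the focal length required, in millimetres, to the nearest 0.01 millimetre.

Sensor diagonal = √(6.17² + 4.55²) = √58.7714 ≈ 7.6663 mm.
From α = 2·arctan(d/2f) we get f = d / (2·tan(α/2)).
With d = 7.6663 mm and α/2 = 28°, tan(α/2) ≈ 0.53171, so f ≈ 7.6663 / 1.06342 ≈ 7.2091 mm.

7.21 mm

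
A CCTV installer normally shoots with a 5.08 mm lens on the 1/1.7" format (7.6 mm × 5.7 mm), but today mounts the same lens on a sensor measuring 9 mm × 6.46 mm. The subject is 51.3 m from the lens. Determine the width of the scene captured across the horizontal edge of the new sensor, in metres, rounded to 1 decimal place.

The focal length stays 5.08 mm; the relevant sensor dimension is now w = 9 mm. Object distance dₒ = 51.3 m = 51300 mm.
Thin-lens field width W = w·(dₒ − f)/f = 9 × (51300 − 5.08)/5.08 ≈ 90876.827 mm = 90.8768 m.

90.9 m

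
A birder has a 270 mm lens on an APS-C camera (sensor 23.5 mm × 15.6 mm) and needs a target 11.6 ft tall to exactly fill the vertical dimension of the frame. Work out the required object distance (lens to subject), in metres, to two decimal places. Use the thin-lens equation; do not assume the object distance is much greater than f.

61.46 m

W: 11.6 ft × 304.8 mm/ft = 3535.68 mm.
Magnification m = h/W = dᵢ/dₒ; combined with 1/f = 1/dₒ + 1/dᵢ this gives dₒ = f·(1 + W/h).
dₒ = 270 mm × (1 + 3535.68/15.6) = 270 × 227.6461 ≈ 61464.460 mm = 61.4645 m.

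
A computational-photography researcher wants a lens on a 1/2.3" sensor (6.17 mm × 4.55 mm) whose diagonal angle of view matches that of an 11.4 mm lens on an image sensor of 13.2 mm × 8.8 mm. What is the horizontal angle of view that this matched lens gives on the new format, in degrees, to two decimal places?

58.50°

Sensor diagonal = √(13.2² + 8.8²) = √251.6800 ≈ 15.8644 mm.
Sensor diagonal = √(6.17² + 4.55²) = √58.7714 ≈ 7.6663 mm.
Equal diagonal AOV ⇒ f₂ = f₁ · 7.6663/15.8644 = 11.4 × 0.48324 ≈ 5.5089 mm.
Horizontal AOV on the new format = 2·arctan(6.17 / (2 × 5.5089)) = 2·arctan(0.56000) ≈ 58.4981°.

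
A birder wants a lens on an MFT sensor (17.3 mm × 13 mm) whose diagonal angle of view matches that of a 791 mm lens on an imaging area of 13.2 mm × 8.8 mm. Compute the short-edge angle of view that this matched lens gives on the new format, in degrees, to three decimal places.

0.690°

Sensor diagonal = √(13.2² + 8.8²) = √251.6800 ≈ 15.8644 mm.
Sensor diagonal = √(17.3² + 13²) = √468.2900 ≈ 21.6400 mm.
Equal diagonal AOV ⇒ f₂ = f₁ · 21.6400/15.8644 = 791 × 1.36406 ≈ 1078.9705 mm.
Short-edge AOV on the new format = 2·arctan(13 / (2 × 1078.9705)) = 2·arctan(0.00602) ≈ 0.6903°.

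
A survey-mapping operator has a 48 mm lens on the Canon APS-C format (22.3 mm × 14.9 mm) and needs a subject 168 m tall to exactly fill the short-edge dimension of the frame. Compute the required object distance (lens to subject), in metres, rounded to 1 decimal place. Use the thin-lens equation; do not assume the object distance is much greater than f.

W: 168 m = 168000 mm.
Magnification m = h/W = dᵢ/dₒ; combined with 1/f = 1/dₒ + 1/dᵢ this gives dₒ = f·(1 + W/h).
dₒ = 48 mm × (1 + 168000/14.9) = 48 × 11276.1678 ≈ 541256.054 mm = 541.256 m.

541.3 m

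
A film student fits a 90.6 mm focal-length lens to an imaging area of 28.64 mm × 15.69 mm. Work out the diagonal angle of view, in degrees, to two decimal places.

Sensor diagonal = √(28.64² + 15.69²) = √1066.4257 ≈ 32.6562 mm.
Angle of view α = 2·arctan(d/2f) with d = 32.6562 mm and f = 90.6 mm.
d/2f = 0.18022; arctan(0.18022) ≈ 10.2163°, so α ≈ 20.4326°.

20.43°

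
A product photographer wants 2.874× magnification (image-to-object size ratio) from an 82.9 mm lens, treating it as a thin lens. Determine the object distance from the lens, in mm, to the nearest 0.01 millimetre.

With m = dᵢ/dₒ and 1/f = 1/dₒ + 1/dᵢ, substituting dᵢ = m·dₒ gives 1/f = (1 + 1/m)/dₒ, hence dₒ = f·(1 + 1/m).
dₒ = 82.9 × (1 + 1/2.874) = 82.9 × 1.34795 ≈ 111.745 mm.

111.74 mm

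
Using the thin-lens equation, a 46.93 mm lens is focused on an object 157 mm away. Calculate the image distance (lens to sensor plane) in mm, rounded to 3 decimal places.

1/dᵢ = 1/f − 1/dₒ = 1/46.93 − 1/157 = 0.0149389 mm⁻¹.
dᵢ = 1/0.0149389 ≈ 66.9393 mm.

66.939 mm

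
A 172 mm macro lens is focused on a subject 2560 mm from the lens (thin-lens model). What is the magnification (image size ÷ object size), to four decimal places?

Thin lens: 1/f = 1/dₒ + 1/dᵢ → 1/dᵢ = 1/172 − 1/2560 = 0.0054233 mm⁻¹, so dᵢ ≈ 184.3886 mm.
Magnification m = dᵢ/dₒ = 184.3886/2560 ≈ 0.07203.

0.0720×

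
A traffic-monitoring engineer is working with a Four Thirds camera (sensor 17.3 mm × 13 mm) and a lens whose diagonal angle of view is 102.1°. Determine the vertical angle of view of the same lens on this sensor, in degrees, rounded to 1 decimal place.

Sensor diagonal = √(17.3² + 13²) = √468.2900 ≈ 21.6400 mm.
From the diagonal AOV: f = 21.6400 / (2·tan(51.05°)) = 21.6400 / 2.47421 ≈ 8.7462 mm.
Vertical AOV = 2·arctan(13 / (2 × 8.7462)) = 2·arctan(0.74318) ≈ 73.2377°.

73.2°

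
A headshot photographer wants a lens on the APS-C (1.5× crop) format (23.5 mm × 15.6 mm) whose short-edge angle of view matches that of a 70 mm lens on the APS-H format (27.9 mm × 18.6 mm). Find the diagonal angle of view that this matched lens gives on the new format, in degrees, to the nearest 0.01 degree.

27.02°

Equal short-edge AOV ⇒ f₂ = f₁ · 15.6/18.6 = 70 × 0.83871 ≈ 58.7097 mm.
Sensor diagonal = √(23.5² + 15.6²) = √795.6100 ≈ 28.2066 mm.
Diagonal AOV on the new format = 2·arctan(28.2066 / (2 × 58.7097)) = 2·arctan(0.24022) ≈ 27.0154°.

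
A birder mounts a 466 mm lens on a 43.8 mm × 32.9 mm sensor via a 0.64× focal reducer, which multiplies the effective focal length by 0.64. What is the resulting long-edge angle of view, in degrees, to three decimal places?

8.399°

Effective focal length f = 466 × 0.64 = 298.24 mm.
α = 2·arctan(43.8 / (2 × 298.24)) = 2·arctan(0.07343) ≈ 8.3995°.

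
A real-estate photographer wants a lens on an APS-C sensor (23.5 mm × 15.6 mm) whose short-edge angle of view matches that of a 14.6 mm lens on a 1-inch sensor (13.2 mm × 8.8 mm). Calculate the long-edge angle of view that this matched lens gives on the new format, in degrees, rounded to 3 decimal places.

48.835°

Equal short-edge AOV ⇒ f₂ = f₁ · 15.6/8.8 = 14.6 × 1.77273 ≈ 25.8818 mm.
Long-edge AOV on the new format = 2·arctan(23.5 / (2 × 25.8818)) = 2·arctan(0.45399) ≈ 48.8348°.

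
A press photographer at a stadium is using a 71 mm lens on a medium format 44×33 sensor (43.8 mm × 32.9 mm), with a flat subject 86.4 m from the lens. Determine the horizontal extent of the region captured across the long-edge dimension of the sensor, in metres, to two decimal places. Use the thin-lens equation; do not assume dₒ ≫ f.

dₒ: 86.4 m = 86400 mm.
Similar triangles through the lens centre give W/dₒ = w/dᵢ; with 1/f = 1/dₒ + 1/dᵢ this gives W = w·(dₒ − f)/f.
W = 43.8 mm × (86400 − 71) / 71 = 43.8 × 1215.9014 ≈ 53256.482 mm = 53.2565 m.

53.26 m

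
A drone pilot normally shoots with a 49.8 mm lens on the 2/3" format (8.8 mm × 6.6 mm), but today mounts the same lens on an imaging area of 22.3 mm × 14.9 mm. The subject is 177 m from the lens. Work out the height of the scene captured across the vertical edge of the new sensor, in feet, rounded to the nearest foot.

174 ft

The focal length stays 49.8 mm; the relevant sensor dimension is now h = 14.9 mm. Object distance dₒ = 177 m = 177000 mm.
Thin-lens field height W = h·(dₒ − f)/f = 14.9 × (177000 − 49.8)/49.8 ≈ 52942.931 mm = 52942.931/304.8 ft = 173.697 ft.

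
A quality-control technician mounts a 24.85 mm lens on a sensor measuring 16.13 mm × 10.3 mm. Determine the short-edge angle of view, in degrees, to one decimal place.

23.4°

Angle of view α = 2·arctan(h/2f) with h = 10.3 mm and f = 24.85 mm.
h/2f = 0.20724; arctan(0.20724) ≈ 11.7084°, so α ≈ 23.4169°.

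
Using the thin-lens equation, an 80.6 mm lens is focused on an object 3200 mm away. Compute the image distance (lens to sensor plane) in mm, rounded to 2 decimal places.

82.68 mm

1/dᵢ = 1/f − 1/dₒ = 1/80.6 − 1/3200 = 0.0120944 mm⁻¹.
dᵢ = 1/0.0120944 ≈ 82.6826 mm.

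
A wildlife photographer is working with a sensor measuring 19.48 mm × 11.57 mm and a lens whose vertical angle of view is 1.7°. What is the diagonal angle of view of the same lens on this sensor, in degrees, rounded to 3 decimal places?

3.328°

From the vertical AOV: f = 11.57 / (2·tan(0.85°)) = 11.57 / 0.02967 ≈ 389.9197 mm.
Sensor diagonal = √(19.48² + 11.57²) = √513.3353 ≈ 22.6569 mm.
Diagonal AOV = 2·arctan(22.6569 / (2 × 389.9197)) = 2·arctan(0.02905) ≈ 3.3283°.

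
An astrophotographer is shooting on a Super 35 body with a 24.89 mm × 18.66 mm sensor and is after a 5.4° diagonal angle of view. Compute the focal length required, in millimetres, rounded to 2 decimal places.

329.82 mm

Sensor diagonal = √(24.89² + 18.66²) = √967.7077 ≈ 31.1080 mm.
From α = 2·arctan(d/2f) we get f = d / (2·tan(α/2)).
With d = 31.1080 mm and α/2 = 2.7°, tan(α/2) ≈ 0.04716, so f ≈ 31.1080 / 0.09432 ≈ 329.8218 mm.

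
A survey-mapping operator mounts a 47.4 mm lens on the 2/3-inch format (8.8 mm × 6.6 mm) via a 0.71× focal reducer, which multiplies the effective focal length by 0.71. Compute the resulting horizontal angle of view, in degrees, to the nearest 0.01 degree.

14.90°

Effective focal length f = 47.4 × 0.71 = 33.654 mm.
α = 2·arctan(8.8 / (2 × 33.654)) = 2·arctan(0.13074) ≈ 14.8975°.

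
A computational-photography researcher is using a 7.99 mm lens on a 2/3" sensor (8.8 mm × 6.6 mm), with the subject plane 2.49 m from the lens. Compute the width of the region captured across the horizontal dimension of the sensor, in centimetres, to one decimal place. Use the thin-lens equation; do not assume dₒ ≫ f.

dₒ: 2.49 m = 2490 mm.
Similar triangles through the lens centre give W/dₒ = w/dᵢ; with 1/f = 1/dₒ + 1/dᵢ this gives W = w·(dₒ − f)/f.
W = 8.8 mm × (2490 − 7.99) / 7.99 = 8.8 × 310.6395 ≈ 2733.628 mm = 273.363 cm.

273.4 cm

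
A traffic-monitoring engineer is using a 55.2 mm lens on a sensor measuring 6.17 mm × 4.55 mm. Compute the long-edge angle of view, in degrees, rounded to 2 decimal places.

Angle of view α = 2·arctan(w/2f) with w = 6.17 mm and f = 55.2 mm.
w/2f = 0.05589; arctan(0.05589) ≈ 3.1988°, so α ≈ 6.3976°.

6.40°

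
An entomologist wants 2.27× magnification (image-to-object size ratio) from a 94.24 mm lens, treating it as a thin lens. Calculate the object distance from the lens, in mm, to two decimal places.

With m = dᵢ/dₒ and 1/f = 1/dₒ + 1/dᵢ, substituting dᵢ = m·dₒ gives 1/f = (1 + 1/m)/dₒ, hence dₒ = f·(1 + 1/m).
dₒ = 94.24 × (1 + 1/2.27) = 94.24 × 1.44053 ≈ 135.755 mm.

135.76 mm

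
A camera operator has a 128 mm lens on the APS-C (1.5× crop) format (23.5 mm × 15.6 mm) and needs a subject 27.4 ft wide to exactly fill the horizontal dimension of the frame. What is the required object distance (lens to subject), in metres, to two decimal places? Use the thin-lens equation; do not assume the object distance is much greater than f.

W: 27.4 ft × 304.8 mm/ft = 8351.52 mm.
Magnification m = w/W = dᵢ/dₒ; combined with 1/f = 1/dₒ + 1/dᵢ this gives dₒ = f·(1 + W/w).
dₒ = 128 mm × (1 + 8351.52/23.5) = 128 × 356.3838 ≈ 45617.129 mm = 45.6171 m.

45.62 m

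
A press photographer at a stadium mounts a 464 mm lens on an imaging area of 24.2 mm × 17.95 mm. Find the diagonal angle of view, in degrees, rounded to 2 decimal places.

Sensor diagonal = √(24.2² + 17.95²) = √907.8425 ≈ 30.1304 mm.
Angle of view α = 2·arctan(d/2f) with d = 30.1304 mm and f = 464 mm.
d/2f = 0.03247; arctan(0.03247) ≈ 1.8596°, so α ≈ 3.7193°.

3.72°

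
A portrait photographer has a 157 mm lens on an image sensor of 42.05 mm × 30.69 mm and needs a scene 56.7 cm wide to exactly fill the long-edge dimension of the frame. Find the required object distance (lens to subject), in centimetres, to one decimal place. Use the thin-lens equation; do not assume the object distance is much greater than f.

W: 56.7 cm = 567 mm.
Magnification m = w/W = dᵢ/dₒ; combined with 1/f = 1/dₒ + 1/dᵢ this gives dₒ = f·(1 + W/w).
dₒ = 157 mm × (1 + 567/42.05) = 157 × 14.4839 ≈ 2273.980 mm = 227.398 cm.

227.4 cm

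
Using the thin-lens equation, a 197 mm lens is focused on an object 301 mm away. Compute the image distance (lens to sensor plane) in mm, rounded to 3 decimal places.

1/dᵢ = 1/f − 1/dₒ = 1/197 − 1/301 = 0.0017539 mm⁻¹.
dᵢ = 1/0.0017539 ≈ 570.1635 mm.

570.163 mm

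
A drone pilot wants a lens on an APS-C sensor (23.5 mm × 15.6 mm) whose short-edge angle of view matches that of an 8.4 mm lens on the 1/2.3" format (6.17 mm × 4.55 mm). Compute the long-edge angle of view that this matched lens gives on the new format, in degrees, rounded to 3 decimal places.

44.390°

Equal short-edge AOV ⇒ f₂ = f₁ · 15.6/4.55 = 8.4 × 3.42857 ≈ 28.8000 mm.
Long-edge AOV on the new format = 2·arctan(23.5 / (2 × 28.8000)) = 2·arctan(0.40799) ≈ 44.3896°.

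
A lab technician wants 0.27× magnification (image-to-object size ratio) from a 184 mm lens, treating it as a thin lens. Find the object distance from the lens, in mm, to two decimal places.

865.48 mm

With m = dᵢ/dₒ and 1/f = 1/dₒ + 1/dᵢ, substituting dᵢ = m·dₒ gives 1/f = (1 + 1/m)/dₒ, hence dₒ = f·(1 + 1/m).
dₒ = 184 × (1 + 1/0.27) = 184 × 4.70370 ≈ 865.481 mm.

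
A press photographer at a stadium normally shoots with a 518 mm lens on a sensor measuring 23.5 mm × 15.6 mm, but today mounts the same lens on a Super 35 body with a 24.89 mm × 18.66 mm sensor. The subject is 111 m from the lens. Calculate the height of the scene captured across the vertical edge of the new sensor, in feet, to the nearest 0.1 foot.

The focal length stays 518 mm; the relevant sensor dimension is now h = 18.66 mm. Object distance dₒ = 111 m = 111000 mm.
Thin-lens field height W = h·(dₒ − f)/f = 18.66 × (111000 − 518)/518 ≈ 3979.911 mm = 3979.911/304.8 ft = 13.0575 ft.

13.1 ft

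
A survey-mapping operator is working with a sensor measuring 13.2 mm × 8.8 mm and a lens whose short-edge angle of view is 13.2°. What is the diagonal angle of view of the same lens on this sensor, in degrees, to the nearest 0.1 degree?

23.6°

From the short-edge AOV: f = 8.8 / (2·tan(6.6°)) = 8.8 / 0.23141 ≈ 38.0281 mm.
Sensor diagonal = √(13.2² + 8.8²) = √251.6800 ≈ 15.8644 mm.
Diagonal AOV = 2·arctan(15.8644 / (2 × 38.0281)) = 2·arctan(0.20859) ≈ 23.5646°.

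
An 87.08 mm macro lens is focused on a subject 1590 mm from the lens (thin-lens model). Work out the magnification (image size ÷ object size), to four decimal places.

Thin lens: 1/f = 1/dₒ + 1/dᵢ → 1/dᵢ = 1/87.08 − 1/1590 = 0.0108548 mm⁻¹, so dᵢ ≈ 92.1255 mm.
Magnification m = dᵢ/dₒ = 92.1255/1590 ≈ 0.05794.

0.0579×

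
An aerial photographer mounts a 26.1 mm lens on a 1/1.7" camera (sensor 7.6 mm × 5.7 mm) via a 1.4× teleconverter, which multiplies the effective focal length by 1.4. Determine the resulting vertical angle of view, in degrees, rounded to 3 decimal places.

Effective focal length f = 26.1 × 1.4 = 36.54 mm.
α = 2·arctan(5.7 / (2 × 36.54)) = 2·arctan(0.07800) ≈ 8.9197°.

8.920°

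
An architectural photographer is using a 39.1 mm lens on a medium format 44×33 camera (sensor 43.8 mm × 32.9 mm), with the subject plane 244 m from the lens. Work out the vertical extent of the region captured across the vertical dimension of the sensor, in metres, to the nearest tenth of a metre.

205.3 m

dₒ: 244 m = 244000 mm.
Similar triangles through the lens centre give W/dₒ = h/dᵢ; with 1/f = 1/dₒ + 1/dᵢ this gives W = h·(dₒ − f)/f.
W = 32.9 mm × (244000 − 39.1) / 39.1 = 32.9 × 6239.4092 ≈ 205276.563 mm = 205.277 m.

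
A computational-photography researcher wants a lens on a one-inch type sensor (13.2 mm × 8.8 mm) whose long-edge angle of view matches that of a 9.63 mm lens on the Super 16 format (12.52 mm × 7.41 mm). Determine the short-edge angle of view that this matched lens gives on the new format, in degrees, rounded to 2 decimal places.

46.86°

Equal long-edge AOV ⇒ f₂ = f₁ · 13.2/12.52 = 9.63 × 1.05431 ≈ 10.1530 mm.
Short-edge AOV on the new format = 2·arctan(8.8 / (2 × 10.1530)) = 2·arctan(0.43337) ≈ 46.8607°.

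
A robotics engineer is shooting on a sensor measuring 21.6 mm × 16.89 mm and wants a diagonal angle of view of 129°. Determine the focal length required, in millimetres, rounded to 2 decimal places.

Sensor diagonal = √(21.6² + 16.89²) = √751.8321 ≈ 27.4196 mm.
From α = 2·arctan(d/2f) we get f = d / (2·tan(α/2)).
With d = 27.4196 mm and α/2 = 64.5°, tan(α/2) ≈ 2.09654, so f ≈ 27.4196 / 4.19309 ≈ 6.5392 mm.

6.54 mm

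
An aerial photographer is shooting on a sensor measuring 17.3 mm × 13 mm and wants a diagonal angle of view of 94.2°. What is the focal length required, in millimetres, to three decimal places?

Sensor diagonal = √(17.3² + 13²) = √468.2900 ≈ 21.6400 mm.
From α = 2·arctan(d/2f) we get f = d / (2·tan(α/2)).
With d = 21.6400 mm and α/2 = 47.1°, tan(α/2) ≈ 1.07613, so f ≈ 21.6400 / 2.15226 ≈ 10.0546 mm.

10.055 mm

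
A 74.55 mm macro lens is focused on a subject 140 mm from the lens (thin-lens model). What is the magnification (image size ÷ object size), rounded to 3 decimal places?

1.139×

Thin lens: 1/f = 1/dₒ + 1/dᵢ → 1/dᵢ = 1/74.55 − 1/140 = 0.0062710 mm⁻¹, so dᵢ ≈ 159.4652 mm.
Magnification m = dᵢ/dₒ = 159.4652/140 ≈ 1.13904.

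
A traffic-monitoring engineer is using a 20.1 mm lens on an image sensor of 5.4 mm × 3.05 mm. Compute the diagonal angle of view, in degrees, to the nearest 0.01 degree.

Sensor diagonal = √(5.4² + 3.05²) = √38.4625 ≈ 6.2018 mm.
Angle of view α = 2·arctan(d/2f) with d = 6.2018 mm and f = 20.1 mm.
d/2f = 0.15427; arctan(0.15427) ≈ 8.7701°, so α ≈ 17.5402°.

17.54°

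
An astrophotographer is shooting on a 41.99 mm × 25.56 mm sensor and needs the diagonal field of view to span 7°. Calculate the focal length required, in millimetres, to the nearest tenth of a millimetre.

401.9 mm

Sensor diagonal = √(41.99² + 25.56²) = √2416.4737 ≈ 49.1576 mm.
From α = 2·arctan(d/2f) we get f = d / (2·tan(α/2)).
With d = 49.1576 mm and α/2 = 3.5°, tan(α/2) ≈ 0.06116, so f ≈ 49.1576 / 0.12233 ≈ 401.8602 mm.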